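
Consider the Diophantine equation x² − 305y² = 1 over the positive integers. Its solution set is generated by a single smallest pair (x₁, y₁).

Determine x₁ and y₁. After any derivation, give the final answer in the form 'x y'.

d=305: √d = [17; 2,6,2,34] (ℓ=4, even), read p_3/q_3
i=0: a=17 ⇒ p=17, q=1
i=1: a=2 ⇒ p=35, q=2
i=2: a=6 ⇒ p=227, q=13
i=3: a=2 ⇒ p=489, q=28
(x₁, y₁) = (489, 28);  489² − 305·28² = 1 ✓

489 28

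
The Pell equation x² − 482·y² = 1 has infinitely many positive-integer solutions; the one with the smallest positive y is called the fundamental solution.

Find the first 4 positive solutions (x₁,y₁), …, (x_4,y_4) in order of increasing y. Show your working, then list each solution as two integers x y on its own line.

483 22
466577 21252
450712899 20529410
435388193857 19831388808

d=482: √d = [21; 1,20,1,42] (ℓ=4, even), read p_3/q_3
step 0: (21, 1)  from 21·(1,0) + (0,1)
…
step 2: (461, 21)  from 20·(22,1) + (21,1)
step 3: (483, 22)  from 1·(461,21) + (22,1)
(x₁, y₁) = (483, 22);  483² − 482·22² = 1 ✓
(x_2, y_2) = (483·483 + 482·22·22, 483·22 + 22·483) = (466577, 21252)
(x_3, y_3) = (483·466577 + 482·22·21252, 483·21252 + 22·466577) = (450712899, 20529410)
(x_4, y_4) = (483·450712899 + 482·22·20529410, 483·20529410 + 22·450712899) = (435388193857, 19831388808)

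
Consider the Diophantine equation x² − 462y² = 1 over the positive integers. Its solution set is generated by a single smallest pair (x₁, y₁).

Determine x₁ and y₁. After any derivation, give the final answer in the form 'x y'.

[21; 2,42] for √462; ℓ=2 ⇒ convergent index 1
step 0: (21, 1)  from 21·(1,0) + (0,1)
step 1: (43, 2)  from 2·(21,1) + (1,0)
→ (43, 2).  Check: 43²=1849, 462·2²=1848, difference 1.

43 2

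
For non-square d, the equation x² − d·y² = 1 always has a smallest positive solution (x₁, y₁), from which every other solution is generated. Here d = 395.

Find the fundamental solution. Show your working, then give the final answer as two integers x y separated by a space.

159 8

[19; 1,6,1,38] for √395; ℓ=4 ⇒ convergent index 3
i=0: a=19 ⇒ p=19, q=1
i=1: a=1 ⇒ p=20, q=1
i=2: a=6 ⇒ p=139, q=7
i=3: a=1 ⇒ p=159, q=8
→ (159, 8).  Check: 159²=25281, 395·8²=25280, difference 1.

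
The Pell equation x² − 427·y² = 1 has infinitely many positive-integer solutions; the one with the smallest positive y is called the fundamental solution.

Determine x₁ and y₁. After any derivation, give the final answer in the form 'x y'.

√427 → a₀=20, period (1,1,1,40); ℓ=4 even so k=3
k=0  a_k=20  p_k/q_k = 20/1
k=1  a_k=1  p_k/q_k = 21/1
k=2  a_k=1  p_k/q_k = 41/2
k=3  a_k=1  p_k/q_k = 62/3
→ (62, 3).  Check: 62²=3844, 427·3²=3843, difference 1.

62 3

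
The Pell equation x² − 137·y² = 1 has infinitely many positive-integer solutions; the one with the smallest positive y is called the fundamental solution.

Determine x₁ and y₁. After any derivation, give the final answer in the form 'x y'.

6083073 519712

[11; 1,2,2,1,1,2,2,1,22] for √137; ℓ=9 ⇒ convergent index 17
a_0=11:  p_0=11·1+0=11,  q_0=11·0+1=1
a_1=1:  p_1=1·11+1=12,  q_1=1·1+0=1
a_2=2:  p_2=2·12+11=35,  q_2=2·1+1=3
…
a_8=1:  p_8=1·1229+515=1744,  q_8=1·105+44=149
a_9=22:  p_9=22·1744+1229=39597,  q_9=22·149+105=3383
…
a_11=2:  p_11=2·41341+39597=122279,  q_11=2·3532+3383=10447
…
a_13=1:  p_13=1·285899+122279=408178,  q_13=1·24426+10447=34873
a_14=1:  p_14=1·408178+285899=694077,  q_14=1·34873+24426=59299
a_15=2:  p_15=2·694077+408178=1796332,  q_15=2·59299+34873=153471
a_16=2:  p_16=2·1796332+694077=4286741,  q_16=2·153471+59299=366241
a_17=1:  p_17=1·4286741+1796332=6083073,  q_17=1·366241+153471=519712
fundamental: x₁=6083073, y₁=519712  (since 37003777123329 − 137·270100562944 = 1)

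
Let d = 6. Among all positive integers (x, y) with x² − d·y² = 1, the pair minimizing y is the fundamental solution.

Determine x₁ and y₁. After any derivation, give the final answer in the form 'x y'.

5 2

√6 = [2; 2,4, …], period ℓ=2 (even) → k=1
a_0=2:  p_0=2·1+0=2,  q_0=2·0+1=1
a_1=2:  p_1=2·2+1=5,  q_1=2·1+0=2
fundamental: x₁=5, y₁=2  (since 25 − 6·4 = 1)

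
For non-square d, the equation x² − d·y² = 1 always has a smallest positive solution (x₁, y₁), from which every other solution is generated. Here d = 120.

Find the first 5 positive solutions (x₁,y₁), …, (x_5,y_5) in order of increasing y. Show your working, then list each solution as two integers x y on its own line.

d=120: √d = [10; 1,20] (ℓ=2, even), read p_1/q_1
k=0  a_k=10  p_k/q_k = 10/1
k=1  a_k=1  p_k/q_k = 11/1
→ (11, 1).  Check: 11²=121, 120·1²=120, difference 1.
n=2: (11,1)∘(11,1) = (11·11+120·1·1, 11·1+1·11) = (241,22)
n=3: (241,22)∘(11,1) = (11·241+120·1·22, 11·22+1·241) = (5291,483)
n=4: (5291,483)∘(11,1) = (11·5291+120·1·483, 11·483+1·5291) = (116161,10604)
n=5: (116161,10604)∘(11,1) = (11·116161+120·1·10604, 11·10604+1·116161) = (2550251,232805)

11 1
241 22
5291 483
116161 10604
2550251 232805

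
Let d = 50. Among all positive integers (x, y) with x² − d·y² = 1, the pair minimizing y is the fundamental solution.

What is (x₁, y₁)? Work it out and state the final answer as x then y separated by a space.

99 14

[7; 14] for √50; ℓ=1 ⇒ convergent index 1
step 0: (7, 1)  from 7·(1,0) + (0,1)
step 1: (99, 14)  from 14·(7,1) + (1,0)
fundamental: x₁=99, y₁=14  (since 9801 − 50·196 = 1)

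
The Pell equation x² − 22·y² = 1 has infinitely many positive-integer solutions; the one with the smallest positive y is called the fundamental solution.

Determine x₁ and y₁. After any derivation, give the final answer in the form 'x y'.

197 42

[4; 1,2,4,2,1,8] for √22; ℓ=6 ⇒ convergent index 5
a_0=4:  p_0=4·1+0=4,  q_0=4·0+1=1
a_1=1:  p_1=1·4+1=5,  q_1=1·1+0=1
…
a_4=2:  p_4=2·61+14=136,  q_4=2·13+3=29
a_5=1:  p_5=1·136+61=197,  q_5=1·29+13=42
→ (197, 42).  Check: 197²=38809, 22·42²=38808, difference 1.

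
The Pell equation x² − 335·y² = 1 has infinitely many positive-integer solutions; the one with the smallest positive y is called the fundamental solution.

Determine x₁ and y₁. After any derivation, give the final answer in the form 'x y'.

√335 → a₀=18, period (3,3,3,36); ℓ=4 even so k=3
i=0: a=18 ⇒ p=18, q=1
i=1: a=3 ⇒ p=55, q=3
i=2: a=3 ⇒ p=183, q=10
i=3: a=3 ⇒ p=604, q=33
fundamental: x₁=604, y₁=33  (since 364816 − 335·1089 = 1)

604 33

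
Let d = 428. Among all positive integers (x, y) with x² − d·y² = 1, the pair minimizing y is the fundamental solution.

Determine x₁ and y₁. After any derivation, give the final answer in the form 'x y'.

d=428: √d = [20; 1,2,4,1,5,10,5,1,4,2,1,40] (ℓ=12, even), read p_11/q_11
a_0=20:  p_0=20·1+0=20,  q_0=20·0+1=1
…
a_2=2:  p_2=2·21+20=62,  q_2=2·1+1=3
…
a_10=2:  p_10=2·577179+119350=1273708,  q_10=2·27899+5769=61567
a_11=1:  p_11=1·1273708+577179=1850887,  q_11=1·61567+27899=89466
→ (1850887, 89466).  Check: 1850887²=3425782686769, 428·89466²=3425782686768, difference 1.

1850887 89466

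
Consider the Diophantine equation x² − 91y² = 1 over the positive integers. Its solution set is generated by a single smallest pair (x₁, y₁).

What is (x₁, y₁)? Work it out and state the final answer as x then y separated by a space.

1574 165

[9; 1,1,5,1,5,1,1,18] for √91; ℓ=8 ⇒ convergent index 7
a_0=9:  p_0=9·1+0=9,  q_0=9·0+1=1
…
a_4=1:  p_4=1·105+19=124,  q_4=1·11+2=13
…
a_6=1:  p_6=1·725+124=849,  q_6=1·76+13=89
a_7=1:  p_7=1·849+725=1574,  q_7=1·89+76=165
→ (1574, 165).  Check: 1574²=2477476, 91·165²=2477475, difference 1.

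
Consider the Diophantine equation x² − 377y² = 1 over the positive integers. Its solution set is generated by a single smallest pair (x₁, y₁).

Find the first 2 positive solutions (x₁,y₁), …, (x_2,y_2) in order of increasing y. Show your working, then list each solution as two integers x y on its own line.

√377 → a₀=19, period (2,2,2,38); ℓ=4 even so k=3
i=0: a=19 ⇒ p=19, q=1
i=1: a=2 ⇒ p=39, q=2
i=2: a=2 ⇒ p=97, q=5
i=3: a=2 ⇒ p=233, q=12
→ (233, 12).  Check: 233²=54289, 377·12²=54288, difference 1.
(x_2, y_2) = (233·233 + 377·12·12, 233·12 + 12·233) = (108577, 5592)

233 12
108577 5592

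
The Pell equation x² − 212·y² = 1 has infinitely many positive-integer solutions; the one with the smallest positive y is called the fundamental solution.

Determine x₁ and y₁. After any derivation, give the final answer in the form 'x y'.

66249 4550

[14; 1,1,3,1,1,…,1,1,28] for √212; ℓ=14 ⇒ convergent index 13
k=0  a_k=14  p_k/q_k = 14/1
k=1  a_k=1  p_k/q_k = 15/1
k=2  a_k=1  p_k/q_k = 29/2
k=3  a_k=3  p_k/q_k = 102/7
…
k=6  a_k=1  p_k/q_k = 364/25
…
k=8  a_k=1  p_k/q_k = 2781/191
k=9  a_k=1  p_k/q_k = 5198/357
k=10  a_k=1  p_k/q_k = 7979/548
…
k=12  a_k=1  p_k/q_k = 37114/2549
k=13  a_k=1  p_k/q_k = 66249/4550
→ (66249, 4550).  Check: 66249²=4388930001, 212·4550²=4388930000, difference 1.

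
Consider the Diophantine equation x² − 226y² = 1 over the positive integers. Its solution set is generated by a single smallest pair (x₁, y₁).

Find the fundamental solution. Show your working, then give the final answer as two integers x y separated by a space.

√226 = [15; 30, …], period ℓ=1 (odd) → k=1
k=0  a_k=15  p_k/q_k = 15/1
k=1  a_k=30  p_k/q_k = 451/30
fundamental: x₁=451, y₁=30  (since 203401 − 226·900 = 1)

451 30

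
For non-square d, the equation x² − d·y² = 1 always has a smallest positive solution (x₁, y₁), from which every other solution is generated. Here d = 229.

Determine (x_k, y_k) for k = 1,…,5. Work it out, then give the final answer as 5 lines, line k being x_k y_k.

5848201 386460
68402909872801 4520191516920
800067931842043513801 52869977098885735380
9357916158133073035999171201 618388505879356792878585840
109453949267819191656474935990205001 7232920556944267680961578290412300

√229 → a₀=15, period (7,1,1,7,30); ℓ=5 odd so k=9
a_0=15:  p_0=15·1+0=15,  q_0=15·0+1=1
a_1=7:  p_1=7·15+1=106,  q_1=7·1+0=7
…
a_3=1:  p_3=1·121+106=227,  q_3=1·8+7=15
a_4=7:  p_4=7·227+121=1710,  q_4=7·15+8=113
…
a_8=1:  p_8=1·413926+362399=776325,  q_8=1·27353+23948=51301
a_9=7:  p_9=7·776325+413926=5848201,  q_9=7·51301+27353=386460
(x₁, y₁) = (5848201, 386460);  5848201² − 229·386460² = 1 ✓
n=2: (5848201,386460)∘(5848201,386460) = (5848201·5848201+229·386460·386460, 5848201·386460+386460·5848201) = (68402909872801,4520191516920)
n=3: (68402909872801,4520191516920)∘(5848201,386460) = (5848201·68402909872801+229·386460·4520191516920, 5848201·4520191516920+386460·68402909872801) = (800067931842043513801,52869977098885735380)
n=4: (800067931842043513801,52869977098885735380)∘(5848201,386460) = (5848201·800067931842043513801+229·386460·52869977098885735380, 5848201·52869977098885735380+386460·800067931842043513801) = (9357916158133073035999171201,618388505879356792878585840)
n=5: (9357916158133073035999171201,618388505879356792878585840)∘(5848201,386460) = (5848201·9357916158133073035999171201+229·386460·618388505879356792878585840, 5848201·618388505879356792878585840+386460·9357916158133073035999171201) = (109453949267819191656474935990205001,7232920556944267680961578290412300)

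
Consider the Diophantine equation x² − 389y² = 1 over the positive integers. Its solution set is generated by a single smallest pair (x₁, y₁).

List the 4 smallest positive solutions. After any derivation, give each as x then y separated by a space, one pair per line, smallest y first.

d=389: √d = [19; 1,2,1,1,1,1,2,1,38] (ℓ=9, odd), read p_17/q_17
k=0  a_k=19  p_k/q_k = 19/1
k=1  a_k=1  p_k/q_k = 20/1
k=2  a_k=2  p_k/q_k = 59/3
k=3  a_k=1  p_k/q_k = 79/4
k=4  a_k=1  p_k/q_k = 138/7
k=5  a_k=1  p_k/q_k = 217/11
k=6  a_k=1  p_k/q_k = 355/18
k=7  a_k=2  p_k/q_k = 927/47
k=8  a_k=1  p_k/q_k = 1282/65
k=9  a_k=38  p_k/q_k = 49643/2517
…
k=11  a_k=2  p_k/q_k = 151493/7681
k=12  a_k=1  p_k/q_k = 202418/10263
k=13  a_k=1  p_k/q_k = 353911/17944
k=14  a_k=1  p_k/q_k = 556329/28207
k=15  a_k=1  p_k/q_k = 910240/46151
k=16  a_k=2  p_k/q_k = 2376809/120509
k=17  a_k=1  p_k/q_k = 3287049/166660
→ (3287049, 166660).  Check: 3287049²=10804691128401, 389·166660²=10804691128400, difference 1.
(3287049+166660√389)^2 = 21609382256801 + 1095639172680√389
(3287049+166660√389)^3 = 142062196675667653449 + 7202839293837075980√389
(3287049+166660√389)^4 = 933930803041091759821507201 + 47352171395934637886793360√389

3287049 166660
21609382256801 1095639172680
142062196675667653449 7202839293837075980
933930803041091759821507201 47352171395934637886793360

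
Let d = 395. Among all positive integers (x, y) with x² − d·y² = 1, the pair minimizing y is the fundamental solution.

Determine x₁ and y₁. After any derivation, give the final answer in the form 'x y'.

√395 = [19; 1,6,1,38, …], period ℓ=4 (even) → k=3
i=0: a=19 ⇒ p=19, q=1
…
i=2: a=6 ⇒ p=139, q=7
i=3: a=1 ⇒ p=159, q=8
fundamental: x₁=159, y₁=8  (since 25281 − 395·64 = 1)

159 8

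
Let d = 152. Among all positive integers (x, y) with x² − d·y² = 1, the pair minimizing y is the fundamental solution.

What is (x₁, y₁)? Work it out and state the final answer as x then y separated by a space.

d=152: √d = [12; 3,24] (ℓ=2, even), read p_1/q_1
a_0=12:  p_0=12·1+0=12,  q_0=12·0+1=1
a_1=3:  p_1=3·12+1=37,  q_1=3·1+0=3
fundamental: x₁=37, y₁=3  (since 1369 − 152·9 = 1)

37 3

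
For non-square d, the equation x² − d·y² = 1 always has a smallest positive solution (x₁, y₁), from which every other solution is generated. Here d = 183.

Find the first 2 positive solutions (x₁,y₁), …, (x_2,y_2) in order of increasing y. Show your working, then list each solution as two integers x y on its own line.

487 36
474337 35064

d=183: √d = [13; 1,1,8,1,1,26] (ℓ=6, even), read p_5/q_5
i=0: a=13 ⇒ p=13, q=1
i=1: a=1 ⇒ p=14, q=1
i=2: a=1 ⇒ p=27, q=2
i=3: a=8 ⇒ p=230, q=17
i=4: a=1 ⇒ p=257, q=19
i=5: a=1 ⇒ p=487, q=36
fundamental: x₁=487, y₁=36  (since 237169 − 183·1296 = 1)
n=2: (487,36)∘(487,36) = (487·487+183·36·36, 487·36+36·487) = (474337,35064)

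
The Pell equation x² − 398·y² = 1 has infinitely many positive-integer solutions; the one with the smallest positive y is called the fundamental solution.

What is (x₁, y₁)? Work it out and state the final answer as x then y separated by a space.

399 20

√398 = [19; 1,18,1,38, …], period ℓ=4 (even) → k=3
a_0=19:  p_0=19·1+0=19,  q_0=19·0+1=1
a_1=1:  p_1=1·19+1=20,  q_1=1·1+0=1
a_2=18:  p_2=18·20+19=379,  q_2=18·1+1=19
a_3=1:  p_3=1·379+20=399,  q_3=1·19+1=20
→ (399, 20).  Check: 399²=159201, 398·20²=159200, difference 1.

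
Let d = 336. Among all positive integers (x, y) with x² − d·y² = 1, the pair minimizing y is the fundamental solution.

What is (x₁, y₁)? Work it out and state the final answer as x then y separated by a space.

√336 = [18; 3,36, …], period ℓ=2 (even) → k=1
step 0: (18, 1)  from 18·(1,0) + (0,1)
step 1: (55, 3)  from 3·(18,1) + (1,0)
fundamental: x₁=55, y₁=3  (since 3025 − 336·9 = 1)

55 3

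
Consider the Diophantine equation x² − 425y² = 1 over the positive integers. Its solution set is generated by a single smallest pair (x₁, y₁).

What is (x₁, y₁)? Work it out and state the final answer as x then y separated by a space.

√425 → a₀=20, period (1,1,1,1,1,1,40); ℓ=7 odd so k=13
a_0=20:  p_0=20·1+0=20,  q_0=20·0+1=1
…
a_3=1:  p_3=1·41+21=62,  q_3=1·2+1=3
…
a_5=1:  p_5=1·103+62=165,  q_5=1·5+3=8
a_6=1:  p_6=1·165+103=268,  q_6=1·8+5=13
…
a_8=1:  p_8=1·10885+268=11153,  q_8=1·528+13=541
a_9=1:  p_9=1·11153+10885=22038,  q_9=1·541+528=1069
a_10=1:  p_10=1·22038+11153=33191,  q_10=1·1069+541=1610
a_11=1:  p_11=1·33191+22038=55229,  q_11=1·1610+1069=2679
a_12=1:  p_12=1·55229+33191=88420,  q_12=1·2679+1610=4289
a_13=1:  p_13=1·88420+55229=143649,  q_13=1·4289+2679=6968
→ (143649, 6968).  Check: 143649²=20635035201, 425·6968²=20635035200, difference 1.

143649 6968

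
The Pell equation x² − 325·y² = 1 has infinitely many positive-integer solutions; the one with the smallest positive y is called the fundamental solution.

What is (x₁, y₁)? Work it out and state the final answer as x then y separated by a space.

649 36

√325 → a₀=18, period (36); ℓ=1 odd so k=1
step 0: (18, 1)  from 18·(1,0) + (0,1)
step 1: (649, 36)  from 36·(18,1) + (1,0)
→ (649, 36).  Check: 649²=421201, 325·36²=421200, difference 1.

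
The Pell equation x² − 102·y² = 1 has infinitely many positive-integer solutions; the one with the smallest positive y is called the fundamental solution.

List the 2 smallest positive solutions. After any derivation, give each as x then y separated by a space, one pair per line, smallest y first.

101 10
20401 2020

[10; 10,20] for √102; ℓ=2 ⇒ convergent index 1
k=0  a_k=10  p_k/q_k = 10/1
k=1  a_k=10  p_k/q_k = 101/10
fundamental: x₁=101, y₁=10  (since 10201 − 102·100 = 1)
k=2:  x_2 = 101·101+102·10·10 = 20401,  y_2 = 101·10+10·101 = 2020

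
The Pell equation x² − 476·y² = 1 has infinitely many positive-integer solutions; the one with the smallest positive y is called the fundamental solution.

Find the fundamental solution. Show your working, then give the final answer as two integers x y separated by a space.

28799 1320

√476 → a₀=21, period (1,4,2,10,2,4,1,42); ℓ=8 even so k=7
i=0: a=21 ⇒ p=21, q=1
i=1: a=1 ⇒ p=22, q=1
i=2: a=4 ⇒ p=109, q=5
…
i=4: a=10 ⇒ p=2509, q=115
i=5: a=2 ⇒ p=5258, q=241
i=6: a=4 ⇒ p=23541, q=1079
i=7: a=1 ⇒ p=28799, q=1320
→ (28799, 1320).  Check: 28799²=829382401, 476·1320²=829382400, difference 1.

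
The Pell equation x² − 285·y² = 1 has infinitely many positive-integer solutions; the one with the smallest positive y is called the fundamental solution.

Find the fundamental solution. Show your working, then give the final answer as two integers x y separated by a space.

√285 = [16; 1,7,2,7,1,32, …], period ℓ=6 (even) → k=5
a_0=16:  p_0=16·1+0=16,  q_0=16·0+1=1
…
a_3=2:  p_3=2·135+17=287,  q_3=2·8+1=17
a_4=7:  p_4=7·287+135=2144,  q_4=7·17+8=127
a_5=1:  p_5=1·2144+287=2431,  q_5=1·127+17=144
(x₁, y₁) = (2431, 144);  2431² − 285·144² = 1 ✓

2431 144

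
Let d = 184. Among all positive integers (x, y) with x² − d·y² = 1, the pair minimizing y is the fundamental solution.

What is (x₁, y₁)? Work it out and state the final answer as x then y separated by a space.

d=184: √d = [13; 1,1,3,2,1,2,1,2,3,1,1,26] (ℓ=12, even), read p_11/q_11
i=0: a=13 ⇒ p=13, q=1
i=1: a=1 ⇒ p=14, q=1
i=2: a=1 ⇒ p=27, q=2
…
i=10: a=1 ⇒ p=13741, q=1013
i=11: a=1 ⇒ p=24335, q=1794
fundamental: x₁=24335, y₁=1794  (since 592192225 − 184·3218436 = 1)

24335 1794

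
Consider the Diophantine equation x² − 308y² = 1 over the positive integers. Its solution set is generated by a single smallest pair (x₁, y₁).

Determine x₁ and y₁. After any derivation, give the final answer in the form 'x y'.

351 20

√308 = [17; 1,1,4,1,1,34, …], period ℓ=6 (even) → k=5
a_0=17:  p_0=17·1+0=17,  q_0=17·0+1=1
…
a_2=1:  p_2=1·18+17=35,  q_2=1·1+1=2
a_3=4:  p_3=4·35+18=158,  q_3=4·2+1=9
a_4=1:  p_4=1·158+35=193,  q_4=1·9+2=11
a_5=1:  p_5=1·193+158=351,  q_5=1·11+9=20
fundamental: x₁=351, y₁=20  (since 123201 − 308·400 = 1)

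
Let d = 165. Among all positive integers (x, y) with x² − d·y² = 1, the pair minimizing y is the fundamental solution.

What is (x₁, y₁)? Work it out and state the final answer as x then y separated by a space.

1079 84

√165 = [12; 1,5,2,5,1,24, …], period ℓ=6 (even) → k=5
k=0  a_k=12  p_k/q_k = 12/1
…
k=4  a_k=5  p_k/q_k = 912/71
k=5  a_k=1  p_k/q_k = 1079/84
fundamental: x₁=1079, y₁=84  (since 1164241 − 165·7056 = 1)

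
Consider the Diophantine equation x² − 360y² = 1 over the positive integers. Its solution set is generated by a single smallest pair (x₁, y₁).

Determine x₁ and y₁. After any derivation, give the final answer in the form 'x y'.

19 1

[18; 1,36] for √360; ℓ=2 ⇒ convergent index 1
step 0: (18, 1)  from 18·(1,0) + (0,1)
step 1: (19, 1)  from 1·(18,1) + (1,0)
(x₁, y₁) = (19, 1);  19² − 360·1² = 1 ✓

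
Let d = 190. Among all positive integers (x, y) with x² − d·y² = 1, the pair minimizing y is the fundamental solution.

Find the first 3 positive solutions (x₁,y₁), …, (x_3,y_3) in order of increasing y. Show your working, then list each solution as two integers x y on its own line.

52021 3774
5412368881 392654508
563113683064981 40852560317562

d=190: √d = [13; 1,3,1,1,1,…,3,1,26] (ℓ=14, even), read p_13/q_13
a_0=13:  p_0=13·1+0=13,  q_0=13·0+1=1
…
a_6=2:  p_6=2·193+124=510,  q_6=2·14+9=37
…
a_11=1:  p_11=1·7085+4149=11234,  q_11=1·514+301=815
a_12=3:  p_12=3·11234+7085=40787,  q_12=3·815+514=2959
a_13=1:  p_13=1·40787+11234=52021,  q_13=1·2959+815=3774
→ (52021, 3774).  Check: 52021²=2706184441, 190·3774²=2706184440, difference 1.
k=2:  x_2 = 52021·52021+190·3774·3774 = 5412368881,  y_2 = 52021·3774+3774·52021 = 392654508
k=3:  x_3 = 52021·5412368881+190·3774·392654508 = 563113683064981,  y_3 = 52021·392654508+3774·5412368881 = 40852560317562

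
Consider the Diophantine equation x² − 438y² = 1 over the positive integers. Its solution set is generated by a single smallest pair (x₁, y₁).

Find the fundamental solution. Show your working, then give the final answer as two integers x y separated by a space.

√438 → a₀=20, period (1,12,1,40); ℓ=4 even so k=3
a_0=20:  p_0=20·1+0=20,  q_0=20·0+1=1
…
a_2=12:  p_2=12·21+20=272,  q_2=12·1+1=13
a_3=1:  p_3=1·272+21=293,  q_3=1·13+1=14
(x₁, y₁) = (293, 14);  293² − 438·14² = 1 ✓

293 14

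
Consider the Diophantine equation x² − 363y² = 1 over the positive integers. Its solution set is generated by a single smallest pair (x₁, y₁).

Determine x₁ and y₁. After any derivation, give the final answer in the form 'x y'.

√363 = [19; 19,38, …], period ℓ=2 (even) → k=1
a_0=19:  p_0=19·1+0=19,  q_0=19·0+1=1
a_1=19:  p_1=19·19+1=362,  q_1=19·1+0=19
(x₁, y₁) = (362, 19);  362² − 363·19² = 1 ✓

362 19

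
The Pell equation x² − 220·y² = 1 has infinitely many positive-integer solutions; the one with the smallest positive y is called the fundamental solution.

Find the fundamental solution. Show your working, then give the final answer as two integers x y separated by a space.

√220 → a₀=14, period (1,4,1,28); ℓ=4 even so k=3
a_0=14:  p_0=14·1+0=14,  q_0=14·0+1=1
…
a_2=4:  p_2=4·15+14=74,  q_2=4·1+1=5
a_3=1:  p_3=1·74+15=89,  q_3=1·5+1=6
(x₁, y₁) = (89, 6);  89² − 220·6² = 1 ✓

89 6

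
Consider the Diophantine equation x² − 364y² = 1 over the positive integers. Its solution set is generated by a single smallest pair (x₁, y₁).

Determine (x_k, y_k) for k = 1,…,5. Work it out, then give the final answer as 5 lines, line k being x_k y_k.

√364 = [19; 12,1,2,3,1,8,1,3,2,1,12,38, …], period ℓ=12 (even) → k=11
step 0: (19, 1)  from 19·(1,0) + (0,1)
step 1: (229, 12)  from 12·(19,1) + (1,0)
step 2: (248, 13)  from 1·(229,12) + (19,1)
step 3: (725, 38)  from 2·(248,13) + (229,12)
…
step 5: (3148, 165)  from 1·(2423,127) + (725,38)
step 6: (27607, 1447)  from 8·(3148,165) + (2423,127)
step 7: (30755, 1612)  from 1·(27607,1447) + (3148,165)
…
step 9: (270499, 14178)  from 2·(119872,6283) + (30755,1612)
step 10: (390371, 20461)  from 1·(270499,14178) + (119872,6283)
step 11: (4954951, 259710)  from 12·(390371,20461) + (270499,14178)
fundamental: x₁=4954951, y₁=259710  (since 24551539412401 − 364·67449284100 = 1)
k=2:  x_2 = 4954951·4954951+364·259710·259710 = 49103078824801,  y_2 = 4954951·259710+259710·4954951 = 2573700648420
k=3:  x_3 = 4954951·49103078824801+364·259710·2573700648420 = 486606699052048124551,  y_3 = 4954951·2573700648420+259710·49103078824801 = 25505121203178395130
k=4:  x_4 = 4954951·486606699052048124551+364·259710·25505121203178395130 = 4822224700149240710505379201,  y_4 = 4954951·25505121203178395130+259710·486606699052048124551 = 252753251621617410554928840
k=5:  x_5 = 4954951·4822224700149240710505379201+364·259710·252753251621617410554928840 = 47787774200457874208819626306623751,  y_5 = 4954951·252753251621617410554928840+259710·4822224700149240710505379201 = 2504759953751544114971907242978550

4954951 259710
49103078824801 2573700648420
486606699052048124551 25505121203178395130
4822224700149240710505379201 252753251621617410554928840
47787774200457874208819626306623751 2504759953751544114971907242978550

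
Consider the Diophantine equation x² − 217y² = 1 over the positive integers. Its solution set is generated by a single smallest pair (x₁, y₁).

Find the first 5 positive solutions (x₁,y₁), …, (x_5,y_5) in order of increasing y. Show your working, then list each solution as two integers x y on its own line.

d=217: √d = [14; 1,2,1,2,1,…,2,1,28] (ℓ=16, even), read p_15/q_15
step 0: (14, 1)  from 14·(1,0) + (0,1)
step 1: (15, 1)  from 1·(14,1) + (1,0)
…
step 3: (59, 4)  from 1·(44,3) + (15,1)
step 4: (162, 11)  from 2·(59,4) + (44,3)
step 5: (221, 15)  from 1·(162,11) + (59,4)
…
step 9: (139163, 9447)  from 9·(15055,1022) + (3668,249)
step 10: (154218, 10469)  from 1·(139163,9447) + (15055,1022)
step 11: (293381, 19916)  from 1·(154218,10469) + (139163,9447)
…
step 14: (2809702, 190735)  from 2·(1034361,70217) + (740980,50301)
step 15: (3844063, 260952)  from 1·(2809702,190735) + (1034361,70217)
→ (3844063, 260952).  Check: 3844063²=14776820347969, 217·260952²=14776820347968, difference 1.
(3844063+260952√217)^2 = 29553640695937 + 2006231855952√217
(3844063+260952√217)^3 = 227212113429087499999 + 15424163293772565000√217
(3844063+260952√217)^4 = 1746835356769087211376615937 + 118582910847096488831334048√217
(3844063+260952√217)^5 = 13429890324095468173938627689764063 + 911680360039229116129595136549048√217

3844063 260952
29553640695937 2006231855952
227212113429087499999 15424163293772565000
1746835356769087211376615937 118582910847096488831334048
13429890324095468173938627689764063 911680360039229116129595136549048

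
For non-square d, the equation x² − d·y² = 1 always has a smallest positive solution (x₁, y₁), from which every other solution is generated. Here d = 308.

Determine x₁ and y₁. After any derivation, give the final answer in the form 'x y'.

[17; 1,1,4,1,1,34] for √308; ℓ=6 ⇒ convergent index 5
i=0: a=17 ⇒ p=17, q=1
…
i=4: a=1 ⇒ p=193, q=11
i=5: a=1 ⇒ p=351, q=20
→ (351, 20).  Check: 351²=123201, 308·20²=123200, difference 1.

351 20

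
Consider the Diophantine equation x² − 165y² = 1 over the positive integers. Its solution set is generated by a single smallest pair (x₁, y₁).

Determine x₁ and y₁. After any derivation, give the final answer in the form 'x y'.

1079 84

√165 → a₀=12, period (1,5,2,5,1,24); ℓ=6 even so k=5
step 0: (12, 1)  from 12·(1,0) + (0,1)
step 1: (13, 1)  from 1·(12,1) + (1,0)
step 2: (77, 6)  from 5·(13,1) + (12,1)
step 3: (167, 13)  from 2·(77,6) + (13,1)
step 4: (912, 71)  from 5·(167,13) + (77,6)
step 5: (1079, 84)  from 1·(912,71) + (167,13)
fundamental: x₁=1079, y₁=84  (since 1164241 − 165·7056 = 1)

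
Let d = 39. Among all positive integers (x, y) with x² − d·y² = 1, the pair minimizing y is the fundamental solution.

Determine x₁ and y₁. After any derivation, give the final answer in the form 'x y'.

25 4

√39 = [6; 4,12, …], period ℓ=2 (even) → k=1
step 0: (6, 1)  from 6·(1,0) + (0,1)
step 1: (25, 4)  from 4·(6,1) + (1,0)
(x₁, y₁) = (25, 4);  25² − 39·4² = 1 ✓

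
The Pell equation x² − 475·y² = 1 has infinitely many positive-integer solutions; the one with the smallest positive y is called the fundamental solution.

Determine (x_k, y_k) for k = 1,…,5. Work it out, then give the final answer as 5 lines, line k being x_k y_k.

57799 2652
6681448801 306565896
772362118440199 35438404443156
89283516160768675201 4096608676513381392
10320995900380175197444999 473559769752155457709260

[21; 1,3,1,6,2,6,1,3,1,42] for √475; ℓ=10 ⇒ convergent index 9
i=0: a=21 ⇒ p=21, q=1
…
i=3: a=1 ⇒ p=109, q=5
i=4: a=6 ⇒ p=741, q=34
i=5: a=2 ⇒ p=1591, q=73
…
i=7: a=1 ⇒ p=11878, q=545
i=8: a=3 ⇒ p=45921, q=2107
i=9: a=1 ⇒ p=57799, q=2652
→ (57799, 2652).  Check: 57799²=3340724401, 475·2652²=3340724400, difference 1.
(x_2, y_2) = (57799·57799 + 475·2652·2652, 57799·2652 + 2652·57799) = (6681448801, 306565896)
(x_3, y_3) = (57799·6681448801 + 475·2652·306565896, 57799·306565896 + 2652·6681448801) = (772362118440199, 35438404443156)
(x_4, y_4) = (57799·772362118440199 + 475·2652·35438404443156, 57799·35438404443156 + 2652·772362118440199) = (89283516160768675201, 4096608676513381392)
(x_5, y_5) = (57799·89283516160768675201 + 475·2652·4096608676513381392, 57799·4096608676513381392 + 2652·89283516160768675201) = (10320995900380175197444999, 473559769752155457709260)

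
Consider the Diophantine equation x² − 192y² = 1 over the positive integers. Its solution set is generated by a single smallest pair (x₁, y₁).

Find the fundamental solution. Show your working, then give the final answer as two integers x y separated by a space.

√192 = [13; 1,5,1,26, …], period ℓ=4 (even) → k=3
k=0  a_k=13  p_k/q_k = 13/1
…
k=2  a_k=5  p_k/q_k = 83/6
k=3  a_k=1  p_k/q_k = 97/7
(x₁, y₁) = (97, 7);  97² − 192·7² = 1 ✓

97 7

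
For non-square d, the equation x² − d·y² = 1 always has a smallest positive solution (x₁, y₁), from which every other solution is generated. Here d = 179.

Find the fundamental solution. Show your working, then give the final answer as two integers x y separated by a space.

4190210 313191

√179 = [13; 2,1,1,1,3,…,1,2,26, …], period ℓ=14 (even) → k=13
k=0  a_k=13  p_k/q_k = 13/1
…
k=4  a_k=1  p_k/q_k = 107/8
…
k=6  a_k=5  p_k/q_k = 2047/153
…
k=9  a_k=3  p_k/q_k = 438125/32747
…
k=12  a_k=1  p_k/q_k = 1588459/118727
k=13  a_k=2  p_k/q_k = 4190210/313191
fundamental: x₁=4190210, y₁=313191  (since 17557859844100 − 179·98088602481 = 1)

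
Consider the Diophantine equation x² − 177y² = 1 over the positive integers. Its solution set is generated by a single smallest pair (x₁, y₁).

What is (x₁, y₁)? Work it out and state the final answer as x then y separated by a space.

62423 4692

√177 → a₀=13, period (3,3,2,8,2,3,3,26); ℓ=8 even so k=7
step 0: (13, 1)  from 13·(1,0) + (0,1)
step 1: (40, 3)  from 3·(13,1) + (1,0)
…
step 4: (2581, 194)  from 8·(306,23) + (133,10)
…
step 6: (18985, 1427)  from 3·(5468,411) + (2581,194)
step 7: (62423, 4692)  from 3·(18985,1427) + (5468,411)
→ (62423, 4692).  Check: 62423²=3896630929, 177·4692²=3896630928, difference 1.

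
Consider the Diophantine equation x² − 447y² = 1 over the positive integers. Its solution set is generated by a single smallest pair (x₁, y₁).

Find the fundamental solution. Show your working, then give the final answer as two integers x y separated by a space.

148 7

[21; 7,42] for √447; ℓ=2 ⇒ convergent index 1
k=0  a_k=21  p_k/q_k = 21/1
k=1  a_k=7  p_k/q_k = 148/7
fundamental: x₁=148, y₁=7  (since 21904 − 447·49 = 1)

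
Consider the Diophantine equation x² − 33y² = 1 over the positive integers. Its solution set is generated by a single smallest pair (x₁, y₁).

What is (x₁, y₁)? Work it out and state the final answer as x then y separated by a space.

[5; 1,2,1,10] for √33; ℓ=4 ⇒ convergent index 3
k=0  a_k=5  p_k/q_k = 5/1
k=1  a_k=1  p_k/q_k = 6/1
k=2  a_k=2  p_k/q_k = 17/3
k=3  a_k=1  p_k/q_k = 23/4
→ (23, 4).  Check: 23²=529, 33·4²=528, difference 1.

23 4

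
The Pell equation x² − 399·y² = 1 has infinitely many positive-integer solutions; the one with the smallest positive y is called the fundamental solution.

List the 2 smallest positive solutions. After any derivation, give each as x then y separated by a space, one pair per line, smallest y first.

20 1
799 40

[19; 1,38] for √399; ℓ=2 ⇒ convergent index 1
step 0: (19, 1)  from 19·(1,0) + (0,1)
step 1: (20, 1)  from 1·(19,1) + (1,0)
→ (20, 1).  Check: 20²=400, 399·1²=399, difference 1.
k=2:  x_2 = 20·20+399·1·1 = 799,  y_2 = 20·1+1·20 = 40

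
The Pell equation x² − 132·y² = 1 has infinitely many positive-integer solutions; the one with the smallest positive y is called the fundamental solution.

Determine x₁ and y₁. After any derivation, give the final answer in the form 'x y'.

[11; 2,22] for √132; ℓ=2 ⇒ convergent index 1
i=0: a=11 ⇒ p=11, q=1
i=1: a=2 ⇒ p=23, q=2
(x₁, y₁) = (23, 2);  23² − 132·2² = 1 ✓

23 2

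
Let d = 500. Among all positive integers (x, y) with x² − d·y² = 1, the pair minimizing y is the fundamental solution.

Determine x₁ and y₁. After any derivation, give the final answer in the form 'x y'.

√500 → a₀=22, period (2,1,3,2,1,…,1,2,44); ℓ=14 even so k=13
a_0=22:  p_0=22·1+0=22,  q_0=22·0+1=1
…
a_3=3:  p_3=3·67+45=246,  q_3=3·3+2=11
a_4=2:  p_4=2·246+67=559,  q_4=2·11+3=25
…
a_6=1:  p_6=1·805+559=1364,  q_6=1·36+25=61
a_7=10:  p_7=10·1364+805=14445,  q_7=10·61+36=646
a_8=1:  p_8=1·14445+1364=15809,  q_8=1·646+61=707
…
a_10=2:  p_10=2·30254+15809=76317,  q_10=2·1353+707=3413
…
a_12=1:  p_12=1·259205+76317=335522,  q_12=1·11592+3413=15005
a_13=2:  p_13=2·335522+259205=930249,  q_13=2·15005+11592=41602
→ (930249, 41602).  Check: 930249²=865363202001, 500·41602²=865363202000, difference 1.

930249 41602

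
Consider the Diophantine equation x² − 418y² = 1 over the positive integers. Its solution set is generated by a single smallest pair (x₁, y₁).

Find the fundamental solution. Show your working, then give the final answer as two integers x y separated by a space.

33857 1656

√418 → a₀=20, period (2,4,20,4,2,40); ℓ=6 even so k=5
k=0  a_k=20  p_k/q_k = 20/1
…
k=4  a_k=4  p_k/q_k = 15068/737
k=5  a_k=2  p_k/q_k = 33857/1656
fundamental: x₁=33857, y₁=1656  (since 1146296449 − 418·2742336 = 1)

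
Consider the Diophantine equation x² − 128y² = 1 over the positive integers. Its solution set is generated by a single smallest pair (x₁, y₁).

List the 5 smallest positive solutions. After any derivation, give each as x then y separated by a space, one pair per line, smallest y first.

d=128: √d = [11; 3,5,3,22] (ℓ=4, even), read p_3/q_3
a_0=11:  p_0=11·1+0=11,  q_0=11·0+1=1
a_1=3:  p_1=3·11+1=34,  q_1=3·1+0=3
a_2=5:  p_2=5·34+11=181,  q_2=5·3+1=16
a_3=3:  p_3=3·181+34=577,  q_3=3·16+3=51
fundamental: x₁=577, y₁=51  (since 332929 − 128·2601 = 1)
(577+51√128)^2 = 665857 + 58854√128
(577+51√128)^3 = 768398401 + 67917465√128
(577+51√128)^4 = 886731088897 + 78376695756√128
(577+51√128)^5 = 1023286908188737 + 90446638984959√128

577 51
665857 58854
768398401 67917465
886731088897 78376695756
1023286908188737 90446638984959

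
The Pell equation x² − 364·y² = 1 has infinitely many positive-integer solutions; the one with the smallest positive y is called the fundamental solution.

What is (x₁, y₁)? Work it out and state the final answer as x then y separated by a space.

[19; 12,1,2,3,1,8,1,3,2,1,12,38] for √364; ℓ=12 ⇒ convergent index 11
i=0: a=19 ⇒ p=19, q=1
i=1: a=12 ⇒ p=229, q=12
i=2: a=1 ⇒ p=248, q=13
i=3: a=2 ⇒ p=725, q=38
i=4: a=3 ⇒ p=2423, q=127
…
i=6: a=8 ⇒ p=27607, q=1447
i=7: a=1 ⇒ p=30755, q=1612
…
i=9: a=2 ⇒ p=270499, q=14178
i=10: a=1 ⇒ p=390371, q=20461
i=11: a=12 ⇒ p=4954951, q=259710
fundamental: x₁=4954951, y₁=259710  (since 24551539412401 − 364·67449284100 = 1)

4954951 259710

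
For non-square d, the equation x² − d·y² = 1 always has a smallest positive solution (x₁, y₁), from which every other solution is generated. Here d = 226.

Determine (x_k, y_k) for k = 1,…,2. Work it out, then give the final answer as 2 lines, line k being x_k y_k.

√226 = [15; 30, …], period ℓ=1 (odd) → k=1
step 0: (15, 1)  from 15·(1,0) + (0,1)
step 1: (451, 30)  from 30·(15,1) + (1,0)
(x₁, y₁) = (451, 30);  451² − 226·30² = 1 ✓
(451+30√226)^2 = 406801 + 27060√226

451 30
406801 27060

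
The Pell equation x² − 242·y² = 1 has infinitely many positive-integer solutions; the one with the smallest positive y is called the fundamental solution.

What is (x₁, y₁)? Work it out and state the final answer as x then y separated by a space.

19601 1260

√242 → a₀=15, period (1,1,3,1,14,1,3,1,1,30); ℓ=10 even so k=9
k=0  a_k=15  p_k/q_k = 15/1
k=1  a_k=1  p_k/q_k = 16/1
k=2  a_k=1  p_k/q_k = 31/2
…
k=4  a_k=1  p_k/q_k = 140/9
k=5  a_k=14  p_k/q_k = 2069/133
k=6  a_k=1  p_k/q_k = 2209/142
k=7  a_k=3  p_k/q_k = 8696/559
k=8  a_k=1  p_k/q_k = 10905/701
k=9  a_k=1  p_k/q_k = 19601/1260
→ (19601, 1260).  Check: 19601²=384199201, 242·1260²=384199200, difference 1.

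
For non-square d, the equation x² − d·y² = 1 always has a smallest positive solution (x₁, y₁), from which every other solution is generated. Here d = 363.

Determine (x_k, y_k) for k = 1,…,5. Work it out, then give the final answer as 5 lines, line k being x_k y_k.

362 19
262087 13756
189750626 9959325
137379191137 7210537544
99462344632562 5220419222531

[19; 19,38] for √363; ℓ=2 ⇒ convergent index 1
a_0=19:  p_0=19·1+0=19,  q_0=19·0+1=1
a_1=19:  p_1=19·19+1=362,  q_1=19·1+0=19
(x₁, y₁) = (362, 19);  362² − 363·19² = 1 ✓
(x_2, y_2) = (362·362 + 363·19·19, 362·19 + 19·362) = (262087, 13756)
(x_3, y_3) = (362·262087 + 363·19·13756, 362·13756 + 19·262087) = (189750626, 9959325)
(x_4, y_4) = (362·189750626 + 363·19·9959325, 362·9959325 + 19·189750626) = (137379191137, 7210537544)
(x_5, y_5) = (362·137379191137 + 363·19·7210537544, 362·7210537544 + 19·137379191137) = (99462344632562, 5220419222531)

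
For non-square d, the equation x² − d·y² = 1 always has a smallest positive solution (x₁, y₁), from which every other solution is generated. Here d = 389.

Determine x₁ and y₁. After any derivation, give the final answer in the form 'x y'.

3287049 166660

d=389: √d = [19; 1,2,1,1,1,1,2,1,38] (ℓ=9, odd), read p_17/q_17
step 0: (19, 1)  from 19·(1,0) + (0,1)
…
step 4: (138, 7)  from 1·(79,4) + (59,3)
step 5: (217, 11)  from 1·(138,7) + (79,4)
step 6: (355, 18)  from 1·(217,11) + (138,7)
…
step 10: (50925, 2582)  from 1·(49643,2517) + (1282,65)
step 11: (151493, 7681)  from 2·(50925,2582) + (49643,2517)
…
step 14: (556329, 28207)  from 1·(353911,17944) + (202418,10263)
…
step 16: (2376809, 120509)  from 2·(910240,46151) + (556329,28207)
step 17: (3287049, 166660)  from 1·(2376809,120509) + (910240,46151)
fundamental: x₁=3287049, y₁=166660  (since 10804691128401 − 389·27775555600 = 1)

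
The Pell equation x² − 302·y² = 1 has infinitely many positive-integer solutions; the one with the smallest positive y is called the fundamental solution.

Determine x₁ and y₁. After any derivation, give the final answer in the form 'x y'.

√302 → a₀=17, period (2,1,1,1,4,…,1,2,34); ℓ=16 even so k=15
a_0=17:  p_0=17·1+0=17,  q_0=17·0+1=1
…
a_2=1:  p_2=1·35+17=52,  q_2=1·2+1=3
a_3=1:  p_3=1·52+35=87,  q_3=1·3+2=5
a_4=1:  p_4=1·87+52=139,  q_4=1·5+3=8
a_5=4:  p_5=4·139+87=643,  q_5=4·8+5=37
…
a_7=1:  p_7=1·1425+643=2068,  q_7=1·82+37=119
a_8=16:  p_8=16·2068+1425=34513,  q_8=16·119+82=1986
a_9=1:  p_9=1·34513+2068=36581,  q_9=1·1986+119=2105
a_10=2:  p_10=2·36581+34513=107675,  q_10=2·2105+1986=6196
a_11=4:  p_11=4·107675+36581=467281,  q_11=4·6196+2105=26889
a_12=1:  p_12=1·467281+107675=574956,  q_12=1·26889+6196=33085
…
a_14=1:  p_14=1·1042237+574956=1617193,  q_14=1·59974+33085=93059
a_15=2:  p_15=2·1617193+1042237=4276623,  q_15=2·93059+59974=246092
→ (4276623, 246092).  Check: 4276623²=18289504284129, 302·246092²=18289504284128, difference 1.

4276623 246092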